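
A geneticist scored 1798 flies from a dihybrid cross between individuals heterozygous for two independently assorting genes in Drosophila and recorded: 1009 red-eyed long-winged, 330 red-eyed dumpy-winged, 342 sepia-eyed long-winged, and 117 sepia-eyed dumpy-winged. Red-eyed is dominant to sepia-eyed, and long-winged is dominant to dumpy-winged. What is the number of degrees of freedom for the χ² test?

3

A dihybrid F₂ with independent assortment and complete dominance at both loci gives a 9:3:3:1 phenotypic ratio.
A goodness-of-fit test with 4 phenotype classes has df = 4 − 1 = 3.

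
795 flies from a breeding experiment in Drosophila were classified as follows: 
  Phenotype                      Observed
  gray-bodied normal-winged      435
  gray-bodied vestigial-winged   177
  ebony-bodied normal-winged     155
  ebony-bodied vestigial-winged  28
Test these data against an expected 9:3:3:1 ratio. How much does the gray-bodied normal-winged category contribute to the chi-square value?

Total ratio parts = 16. Expected numbers out of 795:
  gray-bodied normal-winged: 795 × 9/16 = 447.1875
  gray-bodied vestigial-winged: 795 × 3/16 = 149.0625
  ebony-bodied normal-winged: 795 × 3/16 = 149.0625
  ebony-bodied vestigial-winged: 795 × 1/16 = 49.6875
Contribution of gray-bodied normal-winged: (435 − 447.1875)² / 447.1875 = 0.3322

0.332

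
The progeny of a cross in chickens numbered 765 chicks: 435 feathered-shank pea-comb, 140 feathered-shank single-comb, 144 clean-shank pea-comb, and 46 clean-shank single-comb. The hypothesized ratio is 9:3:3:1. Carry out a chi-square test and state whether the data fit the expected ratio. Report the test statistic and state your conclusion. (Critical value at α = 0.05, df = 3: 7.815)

Expected counts for N = 765 under a 9:3:3:1 ratio (total parts = 16):
  feathered-shank pea-comb: 765 × 9/16 = 430.3125
  feathered-shank single-comb: 765 × 3/16 = 143.4375
  clean-shank pea-comb: 765 × 3/16 = 143.4375
  clean-shank single-comb: 765 × 1/16 = 47.8125
χ² = Σ (O − E)² / E
  feathered-shank pea-comb: (435 − 430.3125)² / 430.3125 = 0.0511
  feathered-shank single-comb: (140 − 143.4375)² / 143.4375 = 0.0824
  clean-shank pea-comb: (144 − 143.4375)² / 143.4375 = 0.0022
  clean-shank single-comb: (46 − 47.8125)² / 47.8125 = 0.0687
χ² = 0.0511 + 0.0824 + 0.0022 + 0.0687 = 0.2044 ≈ 0.204
Degrees of freedom = 4 − 1 = 3; critical value at α = 0.05 is 7.815.
Since 0.204 < 7.815, we fail to reject the null hypothesis — the data are consistent with the 9:3:3:1 ratio.

0.204; consistent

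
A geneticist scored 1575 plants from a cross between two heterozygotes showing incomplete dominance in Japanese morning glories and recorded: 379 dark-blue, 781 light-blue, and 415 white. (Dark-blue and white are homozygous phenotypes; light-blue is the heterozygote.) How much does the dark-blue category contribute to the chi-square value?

With incomplete dominance, a heterozygote × heterozygote cross gives a 1:2:1 phenotypic ratio.
Total ratio parts = 4. Expected numbers out of 1575:
  dark-blue: 1575 × 1/4 = 393.75
  light-blue: 1575 × 2/4 = 787.5
  white: 1575 × 1/4 = 393.75
Contribution of dark-blue: (379 − 393.75)² / 393.75 = 0.5525

0.553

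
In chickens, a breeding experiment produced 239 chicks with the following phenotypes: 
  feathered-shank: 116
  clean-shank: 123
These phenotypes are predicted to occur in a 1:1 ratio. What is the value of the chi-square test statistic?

0.205

Expected counts for N = 239 under a 1:1 ratio (total parts = 2):
  feathered-shank: 239 × 1/2 = 119.5
  clean-shank: 239 × 1/2 = 119.5
χ² = Σ (O − E)² / E
  feathered-shank: (116 − 119.5)² / 119.5 = 0.1025
  clean-shank: (123 − 119.5)² / 119.5 = 0.1025
χ² = 0.1025 + 0.1025 = 0.205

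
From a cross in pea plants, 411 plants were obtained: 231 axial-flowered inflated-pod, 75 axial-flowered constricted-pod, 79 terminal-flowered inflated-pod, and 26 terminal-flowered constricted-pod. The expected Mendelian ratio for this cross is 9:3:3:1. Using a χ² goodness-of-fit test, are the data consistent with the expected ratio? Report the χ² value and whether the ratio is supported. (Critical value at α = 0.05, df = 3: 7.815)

0.108; consistent

Expected counts for N = 411 under a 9:3:3:1 ratio (total parts = 16):
  axial-flowered inflated-pod: 411 × 9/16 = 231.1875
  axial-flowered constricted-pod: 411 × 3/16 = 77.0625
  terminal-flowered inflated-pod: 411 × 3/16 = 77.0625
  terminal-flowered constricted-pod: 411 × 1/16 = 25.6875
χ² = Σ (O − E)² / E
  axial-flowered inflated-pod: (231 − 231.1875)² / 231.1875 = 0.0002
  axial-flowered constricted-pod: (75 − 77.0625)² / 77.0625 = 0.0552
  terminal-flowered inflated-pod: (79 − 77.0625)² / 77.0625 = 0.0487
  terminal-flowered constricted-pod: (26 − 25.6875)² / 25.6875 = 0.0038
χ² = 0.0002 + 0.0552 + 0.0487 + 0.0038 = 0.1079 ≈ 0.108
Degrees of freedom = 4 − 1 = 3; critical value at α = 0.05 is 7.815.
Since 0.108 < 7.815, we fail to reject the null hypothesis — the data are consistent with the 9:3:3:1 ratio.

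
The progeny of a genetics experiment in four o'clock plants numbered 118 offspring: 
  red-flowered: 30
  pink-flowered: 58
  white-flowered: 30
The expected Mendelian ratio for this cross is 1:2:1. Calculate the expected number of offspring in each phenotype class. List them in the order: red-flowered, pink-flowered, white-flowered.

29.5, 59, 29.5

Total ratio parts = 4. Expected numbers out of 118:
  red-flowered: 118 × 1/4 = 29.5
  pink-flowered: 118 × 2/4 = 59
  white-flowered: 118 × 1/4 = 29.5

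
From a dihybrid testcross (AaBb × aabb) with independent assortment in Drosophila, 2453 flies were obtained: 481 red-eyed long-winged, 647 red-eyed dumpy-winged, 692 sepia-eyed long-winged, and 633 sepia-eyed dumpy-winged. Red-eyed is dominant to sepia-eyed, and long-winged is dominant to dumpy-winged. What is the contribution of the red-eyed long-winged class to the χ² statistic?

A dihybrid testcross with independent assortment gives a 1:1:1:1 ratio.
Total ratio parts = 4. Expected numbers out of 2453:
  red-eyed long-winged: 2453 × 1/4 = 613.25
  red-eyed dumpy-winged: 2453 × 1/4 = 613.25
  sepia-eyed long-winged: 2453 × 1/4 = 613.25
  sepia-eyed dumpy-winged: 2453 × 1/4 = 613.25
Contribution of red-eyed long-winged: (481 − 613.25)² / 613.25 = 28.5203

28.520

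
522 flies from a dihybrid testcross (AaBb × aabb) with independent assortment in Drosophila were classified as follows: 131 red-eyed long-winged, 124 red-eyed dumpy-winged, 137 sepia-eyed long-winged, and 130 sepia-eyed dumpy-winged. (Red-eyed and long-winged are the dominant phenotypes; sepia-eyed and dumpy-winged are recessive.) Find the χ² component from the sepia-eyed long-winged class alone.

0.324

A dihybrid testcross with independent assortment gives a 1:1:1:1 ratio.
Expected counts for N = 522 under a 1:1:1:1 ratio (total parts = 4):
  red-eyed long-winged: 522 × 1/4 = 130.5
  red-eyed dumpy-winged: 522 × 1/4 = 130.5
  sepia-eyed long-winged: 522 × 1/4 = 130.5
  sepia-eyed dumpy-winged: 522 × 1/4 = 130.5
Contribution of sepia-eyed long-winged: (137 − 130.5)² / 130.5 = 0.3238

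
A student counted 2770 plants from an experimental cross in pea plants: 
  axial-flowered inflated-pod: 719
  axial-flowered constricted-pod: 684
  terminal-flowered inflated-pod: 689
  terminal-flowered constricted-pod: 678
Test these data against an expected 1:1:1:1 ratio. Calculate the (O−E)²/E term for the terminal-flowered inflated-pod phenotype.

Under the 1:1:1:1 hypothesis (Σ ratio = 4, N = 2770):
  axial-flowered inflated-pod: 2770 × 1/4 = 692.5
  axial-flowered constricted-pod: 2770 × 1/4 = 692.5
  terminal-flowered inflated-pod: 2770 × 1/4 = 692.5
  terminal-flowered constricted-pod: 2770 × 1/4 = 692.5
Contribution of terminal-flowered inflated-pod: (689 − 692.5)² / 692.5 = 0.0177

0.018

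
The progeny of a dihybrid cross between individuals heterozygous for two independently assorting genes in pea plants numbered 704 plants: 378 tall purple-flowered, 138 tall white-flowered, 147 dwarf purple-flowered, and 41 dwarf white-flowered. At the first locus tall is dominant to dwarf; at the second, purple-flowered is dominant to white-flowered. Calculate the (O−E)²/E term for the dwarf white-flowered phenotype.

0.205

A dihybrid F₂ with independent assortment and complete dominance at both loci gives a 9:3:3:1 phenotypic ratio.
Expected counts for N = 704 under a 9:3:3:1 ratio (total parts = 16):
  tall purple-flowered: 704 × 9/16 = 396
  tall white-flowered: 704 × 3/16 = 132
  dwarf purple-flowered: 704 × 3/16 = 132
  dwarf white-flowered: 704 × 1/16 = 44
Contribution of dwarf white-flowered: (41 − 44)² / 44 = 0.2045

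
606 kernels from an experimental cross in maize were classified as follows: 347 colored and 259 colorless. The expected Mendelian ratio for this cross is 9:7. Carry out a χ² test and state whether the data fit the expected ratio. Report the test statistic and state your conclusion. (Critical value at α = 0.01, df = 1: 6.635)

Expected counts for N = 606 under a 9:7 ratio (total parts = 16):
  colored: 606 × 9/16 = 340.875
  colorless: 606 × 7/16 = 265.125
χ² = Σ (O − E)² / E
  colored: (347 − 340.875)² / 340.875 = 0.1101
  colorless: (259 − 265.125)² / 265.125 = 0.1415
χ² = 0.1101 + 0.1415 = 0.2516 ≈ 0.252
Degrees of freedom = 2 − 1 = 1; critical value at α = 0.01 is 6.635.
Since 0.252 < 6.635, we fail to reject the null hypothesis — the data are consistent with the 9:7 ratio.

0.252; consistent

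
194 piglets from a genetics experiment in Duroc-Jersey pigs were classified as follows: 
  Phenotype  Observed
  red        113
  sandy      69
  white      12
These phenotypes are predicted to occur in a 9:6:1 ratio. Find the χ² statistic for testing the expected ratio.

0.332

Total ratio parts = 16. Expected numbers out of 194:
  red: 194 × 9/16 = 109.125
  sandy: 194 × 6/16 = 72.75
  white: 194 × 1/16 = 12.125
χ² = Σ (O − E)² / E
  red: (113 − 109.125)² / 109.125 = 0.1376
  sandy: (69 − 72.75)² / 72.75 = 0.1933
  white: (12 − 12.125)² / 12.125 = 0.0013
χ² = 0.1376 + 0.1933 + 0.0013 = 0.3322 ≈ 0.332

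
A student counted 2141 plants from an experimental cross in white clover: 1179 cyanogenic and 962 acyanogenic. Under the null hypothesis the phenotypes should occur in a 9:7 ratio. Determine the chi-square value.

Expected counts for N = 2141 under a 9:7 ratio (total parts = 16):
  cyanogenic: 2141 × 9/16 = 1204.3125
  acyanogenic: 2141 × 7/16 = 936.6875
χ² = Σ (O − E)² / E
  cyanogenic: (1179 − 1204.3125)² / 1204.3125 = 0.5320
  acyanogenic: (962 − 936.6875)² / 936.6875 = 0.6840
χ² = 0.5320 + 0.6840 = 1.216

1.216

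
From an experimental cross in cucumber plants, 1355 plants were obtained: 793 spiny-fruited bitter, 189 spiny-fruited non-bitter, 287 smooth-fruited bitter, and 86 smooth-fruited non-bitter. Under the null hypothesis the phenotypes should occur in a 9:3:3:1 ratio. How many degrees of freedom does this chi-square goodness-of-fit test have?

A goodness-of-fit test with 4 phenotype classes has df = 4 − 1 = 3.

3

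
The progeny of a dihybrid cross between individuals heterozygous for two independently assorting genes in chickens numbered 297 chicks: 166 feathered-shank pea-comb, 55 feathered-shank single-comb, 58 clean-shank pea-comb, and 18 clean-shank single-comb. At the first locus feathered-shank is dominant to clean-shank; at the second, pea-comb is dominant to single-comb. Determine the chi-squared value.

0.128

A dihybrid F₂ with independent assortment and complete dominance at both loci gives a 9:3:3:1 phenotypic ratio.
Under the 9:3:3:1 hypothesis (Σ ratio = 16, N = 297):
  feathered-shank pea-comb: 297 × 9/16 = 167.0625
  feathered-shank single-comb: 297 × 3/16 = 55.6875
  clean-shank pea-comb: 297 × 3/16 = 55.6875
  clean-shank single-comb: 297 × 1/16 = 18.5625
χ² = Σ (O − E)² / E
  feathered-shank pea-comb: (166 − 167.0625)² / 167.0625 = 0.0068
  feathered-shank single-comb: (55 − 55.6875)² / 55.6875 = 0.0085
  clean-shank pea-comb: (58 − 55.6875)² / 55.6875 = 0.0960
  clean-shank single-comb: (18 − 18.5625)² / 18.5625 = 0.0170
χ² = 0.0068 + 0.0085 + 0.0960 + 0.0170 = 0.1283 ≈ 0.128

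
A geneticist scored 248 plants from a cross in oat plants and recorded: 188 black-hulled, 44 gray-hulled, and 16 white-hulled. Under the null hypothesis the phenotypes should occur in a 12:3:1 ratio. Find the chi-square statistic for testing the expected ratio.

Under the 12:3:1 hypothesis (Σ ratio = 16, N = 248):
  black-hulled: 248 × 12/16 = 186
  gray-hulled: 248 × 3/16 = 46.5
  white-hulled: 248 × 1/16 = 15.5
χ² = Σ (O − E)² / E
  black-hulled: (188 − 186)² / 186 = 0.0215
  gray-hulled: (44 − 46.5)² / 46.5 = 0.1344
  white-hulled: (16 − 15.5)² / 15.5 = 0.0161
χ² = 0.0215 + 0.1344 + 0.0161 = 0.172

0.172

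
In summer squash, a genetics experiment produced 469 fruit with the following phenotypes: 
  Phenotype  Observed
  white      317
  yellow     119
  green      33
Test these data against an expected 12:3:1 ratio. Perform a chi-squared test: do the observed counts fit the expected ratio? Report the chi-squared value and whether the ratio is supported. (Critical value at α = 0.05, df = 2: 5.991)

Under the 12:3:1 hypothesis (Σ ratio = 16, N = 469):
  white: 469 × 12/16 = 351.75
  yellow: 469 × 3/16 = 87.9375
  green: 469 × 1/16 = 29.3125
χ² = Σ (O − E)² / E
  white: (317 − 351.75)² / 351.75 = 3.4330
  yellow: (119 − 87.9375)² / 87.9375 = 10.9723
  green: (33 − 29.3125)² / 29.3125 = 0.4639
χ² = 3.4330 + 10.9723 + 0.4639 = 14.8692 ≈ 14.869
Degrees of freedom = 3 − 1 = 2; critical value at α = 0.05 is 5.991.
Since 14.869 > 5.991, we reject the null hypothesis — the data do not fit the 12:3:1 ratio.

14.869; not consistent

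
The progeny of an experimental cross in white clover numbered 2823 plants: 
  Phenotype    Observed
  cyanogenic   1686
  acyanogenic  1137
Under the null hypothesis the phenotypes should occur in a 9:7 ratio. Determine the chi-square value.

The 9:7 ratio has 16 parts, so with N = 2823 the expected counts are:
  cyanogenic: 2823 × 9/16 = 1587.9375
  acyanogenic: 2823 × 7/16 = 1235.0625
χ² = Σ (O − E)² / E
  cyanogenic: (1686 − 1587.9375)² / 1587.9375 = 6.0558
  acyanogenic: (1137 − 1235.0625)² / 1235.0625 = 7.7860
χ² = 6.0558 + 7.7860 = 13.8418 ≈ 13.842

13.842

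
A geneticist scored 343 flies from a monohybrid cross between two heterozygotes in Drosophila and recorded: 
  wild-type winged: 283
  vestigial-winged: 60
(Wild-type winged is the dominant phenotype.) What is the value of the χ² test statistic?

For a monohybrid cross between heterozygotes with complete dominance, the expected phenotypic ratio is 3:1.
The 3:1 ratio has 4 parts, so with N = 343 the expected counts are:
  wild-type winged: 343 × 3/4 = 257.25
  vestigial-winged: 343 × 1/4 = 85.75
χ² = Σ (O − E)² / E
  wild-type winged: (283 − 257.25)² / 257.25 = 2.5775
  vestigial-winged: (60 − 85.75)² / 85.75 = 7.7325
χ² = 2.5775 + 7.7325 = 10.310

10.310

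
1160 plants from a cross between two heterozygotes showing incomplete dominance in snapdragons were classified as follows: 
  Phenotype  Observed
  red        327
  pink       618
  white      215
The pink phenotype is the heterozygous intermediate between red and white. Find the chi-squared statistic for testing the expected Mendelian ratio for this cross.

With incomplete dominance, a heterozygote × heterozygote cross gives a 1:2:1 phenotypic ratio.
Under the 1:2:1 hypothesis (Σ ratio = 4, N = 1160):
  red: 1160 × 1/4 = 290
  pink: 1160 × 2/4 = 580
  white: 1160 × 1/4 = 290
χ² = Σ (O − E)² / E
  red: (327 − 290)² / 290 = 4.7207
  pink: (618 − 580)² / 580 = 2.4897
  white: (215 − 290)² / 290 = 19.3966
χ² = 4.7207 + 2.4897 + 19.3966 = 26.607

26.607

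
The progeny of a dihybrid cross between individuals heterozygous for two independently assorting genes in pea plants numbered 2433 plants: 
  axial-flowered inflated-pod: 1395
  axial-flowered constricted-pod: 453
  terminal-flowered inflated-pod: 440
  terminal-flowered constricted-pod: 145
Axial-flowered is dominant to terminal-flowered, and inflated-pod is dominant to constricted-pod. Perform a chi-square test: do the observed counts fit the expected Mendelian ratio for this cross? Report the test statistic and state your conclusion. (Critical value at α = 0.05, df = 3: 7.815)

A dihybrid F₂ with independent assortment and complete dominance at both loci gives a 9:3:3:1 phenotypic ratio.
Expected counts for N = 2433 under a 9:3:3:1 ratio (total parts = 16):
  axial-flowered inflated-pod: 2433 × 9/16 = 1368.5625
  axial-flowered constricted-pod: 2433 × 3/16 = 456.1875
  terminal-flowered inflated-pod: 2433 × 3/16 = 456.1875
  terminal-flowered constricted-pod: 2433 × 1/16 = 152.0625
χ² = Σ (O − E)² / E
  axial-flowered inflated-pod: (1395 − 1368.5625)² / 1368.5625 = 0.5107
  axial-flowered constricted-pod: (453 − 456.1875)² / 456.1875 = 0.0223
  terminal-flowered inflated-pod: (440 − 456.1875)² / 456.1875 = 0.5744
  terminal-flowered constricted-pod: (145 − 152.0625)² / 152.0625 = 0.3280
χ² = 0.5107 + 0.0223 + 0.5744 + 0.3280 = 1.4354 ≈ 1.435
Degrees of freedom = 4 − 1 = 3; critical value at α = 0.05 is 7.815.
Since 1.435 < 7.815, we fail to reject the null hypothesis — the data are consistent with the 9:3:3:1 ratio.

1.435; consistent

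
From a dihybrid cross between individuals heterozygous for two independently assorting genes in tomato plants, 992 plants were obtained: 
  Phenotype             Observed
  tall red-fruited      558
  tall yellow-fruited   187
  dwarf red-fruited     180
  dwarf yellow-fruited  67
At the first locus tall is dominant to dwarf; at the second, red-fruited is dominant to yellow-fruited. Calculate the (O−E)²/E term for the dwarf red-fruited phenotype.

0.194

A dihybrid F₂ with independent assortment and complete dominance at both loci gives a 9:3:3:1 phenotypic ratio.
The 9:3:3:1 ratio has 16 parts, so with N = 992 the expected counts are:
  tall red-fruited: 992 × 9/16 = 558
  tall yellow-fruited: 992 × 3/16 = 186
  dwarf red-fruited: 992 × 3/16 = 186
  dwarf yellow-fruited: 992 × 1/16 = 62
Contribution of dwarf red-fruited: (180 − 186)² / 186 = 0.1935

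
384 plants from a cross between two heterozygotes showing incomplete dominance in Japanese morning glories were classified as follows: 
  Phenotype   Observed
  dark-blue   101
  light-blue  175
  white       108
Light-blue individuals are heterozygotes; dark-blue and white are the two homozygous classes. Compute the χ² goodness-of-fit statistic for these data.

3.266

With incomplete dominance, a heterozygote × heterozygote cross gives a 1:2:1 phenotypic ratio.
Total ratio parts = 4. Expected numbers out of 384:
  dark-blue: 384 × 1/4 = 96
  light-blue: 384 × 2/4 = 192
  white: 384 × 1/4 = 96
χ² = Σ (O − E)² / E
  dark-blue: (101 − 96)² / 96 = 0.2604
  light-blue: (175 − 192)² / 192 = 1.5052
  white: (108 − 96)² / 96 = 1.5000
χ² = 0.2604 + 1.5052 + 1.5000 = 3.2656 ≈ 3.266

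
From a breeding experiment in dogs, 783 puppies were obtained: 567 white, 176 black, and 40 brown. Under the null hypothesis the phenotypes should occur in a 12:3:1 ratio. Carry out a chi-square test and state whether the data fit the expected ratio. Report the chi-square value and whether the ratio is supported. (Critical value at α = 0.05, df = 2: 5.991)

The 12:3:1 ratio has 16 parts, so with N = 783 the expected counts are:
  white: 783 × 12/16 = 587.25
  black: 783 × 3/16 = 146.8125
  brown: 783 × 1/16 = 48.9375
χ² = Σ (O − E)² / E
  white: (567 − 587.25)² / 587.25 = 0.6983
  black: (176 − 146.8125)² / 146.8125 = 5.8027
  brown: (40 − 48.9375)² / 48.9375 = 1.6323
χ² = 0.6983 + 5.8027 + 1.6323 = 8.1333 ≈ 8.133
Degrees of freedom = 3 − 1 = 2; critical value at α = 0.05 is 5.991.
Since 8.133 > 5.991, we reject the null hypothesis — the data do not fit the 12:3:1 ratio.

8.133; not consistent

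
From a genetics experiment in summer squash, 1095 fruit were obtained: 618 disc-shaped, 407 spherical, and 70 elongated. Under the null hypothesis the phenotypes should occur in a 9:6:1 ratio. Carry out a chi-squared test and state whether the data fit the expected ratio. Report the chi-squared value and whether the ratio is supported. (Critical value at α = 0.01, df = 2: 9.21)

Under the 9:6:1 hypothesis (Σ ratio = 16, N = 1095):
  disc-shaped: 1095 × 9/16 = 615.9375
  spherical: 1095 × 6/16 = 410.625
  elongated: 1095 × 1/16 = 68.4375
χ² = Σ (O − E)² / E
  disc-shaped: (618 − 615.9375)² / 615.9375 = 0.0069
  spherical: (407 − 410.625)² / 410.625 = 0.0320
  elongated: (70 − 68.4375)² / 68.4375 = 0.0357
χ² = 0.0069 + 0.0320 + 0.0357 = 0.0746 ≈ 0.075
Degrees of freedom = 3 − 1 = 2; critical value at α = 0.01 is 9.21.
Since 0.075 < 9.21, we fail to reject the null hypothesis — the data are consistent with the 9:6:1 ratio.

0.075; consistent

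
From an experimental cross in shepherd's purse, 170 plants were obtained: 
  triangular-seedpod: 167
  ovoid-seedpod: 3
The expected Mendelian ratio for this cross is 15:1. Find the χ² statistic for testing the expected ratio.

Under the 15:1 hypothesis (Σ ratio = 16, N = 170):
  triangular-seedpod: 170 × 15/16 = 159.375
  ovoid-seedpod: 170 × 1/16 = 10.625
χ² = Σ (O − E)² / E
  triangular-seedpod: (167 − 159.375)² / 159.375 = 0.3648
  ovoid-seedpod: (3 − 10.625)² / 10.625 = 5.4721
χ² = 0.3648 + 5.4721 = 5.8369 ≈ 5.837

5.837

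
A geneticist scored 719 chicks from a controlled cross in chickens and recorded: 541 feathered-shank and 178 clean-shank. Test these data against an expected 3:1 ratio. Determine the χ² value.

Total ratio parts = 4. Expected numbers out of 719:
  feathered-shank: 719 × 3/4 = 539.25
  clean-shank: 719 × 1/4 = 179.75
χ² = Σ (O − E)² / E
  feathered-shank: (541 − 539.25)² / 539.25 = 0.0057
  clean-shank: (178 − 179.75)² / 179.75 = 0.0170
χ² = 0.0057 + 0.0170 = 0.0227 ≈ 0.023

0.023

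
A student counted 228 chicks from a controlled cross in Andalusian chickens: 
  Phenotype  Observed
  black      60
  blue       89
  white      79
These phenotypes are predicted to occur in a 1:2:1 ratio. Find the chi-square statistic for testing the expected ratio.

Expected counts for N = 228 under a 1:2:1 ratio (total parts = 4):
  black: 228 × 1/4 = 57
  blue: 228 × 2/4 = 114
  white: 228 × 1/4 = 57
χ² = Σ (O − E)² / E
  black: (60 − 57)² / 57 = 0.1579
  blue: (89 − 114)² / 114 = 5.4825
  white: (79 − 57)² / 57 = 8.4912
χ² = 0.1579 + 5.4825 + 8.4912 = 14.1316 ≈ 14.132

14.132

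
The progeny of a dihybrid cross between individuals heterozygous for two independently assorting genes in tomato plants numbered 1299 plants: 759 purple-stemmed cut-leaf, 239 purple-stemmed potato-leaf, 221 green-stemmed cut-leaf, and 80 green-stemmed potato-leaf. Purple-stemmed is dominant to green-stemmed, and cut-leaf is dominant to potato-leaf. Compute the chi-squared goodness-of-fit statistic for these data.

A dihybrid F₂ with independent assortment and complete dominance at both loci gives a 9:3:3:1 phenotypic ratio.
Expected counts for N = 1299 under a 9:3:3:1 ratio (total parts = 16):
  purple-stemmed cut-leaf: 1299 × 9/16 = 730.6875
  purple-stemmed potato-leaf: 1299 × 3/16 = 243.5625
  green-stemmed cut-leaf: 1299 × 3/16 = 243.5625
  green-stemmed potato-leaf: 1299 × 1/16 = 81.1875
χ² = Σ (O − E)² / E
  purple-stemmed cut-leaf: (759 − 730.6875)² / 730.6875 = 1.0970
  purple-stemmed potato-leaf: (239 − 243.5625)² / 243.5625 = 0.0855
  green-stemmed cut-leaf: (221 − 243.5625)² / 243.5625 = 2.0901
  green-stemmed potato-leaf: (80 − 81.1875)² / 81.1875 = 0.0174
χ² = 1.0970 + 0.0855 + 2.0901 + 0.0174 = 3.290

3.290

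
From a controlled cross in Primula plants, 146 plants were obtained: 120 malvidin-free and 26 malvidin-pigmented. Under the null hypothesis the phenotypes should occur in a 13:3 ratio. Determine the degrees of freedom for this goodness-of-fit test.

1

A goodness-of-fit test with 2 phenotype classes has df = 2 − 1 = 1.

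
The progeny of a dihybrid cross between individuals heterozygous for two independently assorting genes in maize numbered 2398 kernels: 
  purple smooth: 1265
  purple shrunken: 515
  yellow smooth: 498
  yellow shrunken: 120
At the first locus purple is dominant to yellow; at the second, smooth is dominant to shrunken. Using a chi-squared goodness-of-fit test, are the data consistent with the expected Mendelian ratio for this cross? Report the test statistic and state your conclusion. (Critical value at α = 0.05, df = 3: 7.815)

A dihybrid F₂ with independent assortment and complete dominance at both loci gives a 9:3:3:1 phenotypic ratio.
Total ratio parts = 16. Expected numbers out of 2398:
  purple smooth: 2398 × 9/16 = 1348.875
  purple shrunken: 2398 × 3/16 = 449.625
  yellow smooth: 2398 × 3/16 = 449.625
  yellow shrunken: 2398 × 1/16 = 149.875
χ² = Σ (O − E)² / E
  purple smooth: (1265 − 1348.875)² / 1348.875 = 5.2155
  purple shrunken: (515 − 449.625)² / 449.625 = 9.5055
  yellow smooth: (498 − 449.625)² / 449.625 = 5.2046
  yellow shrunken: (120 − 149.875)² / 149.875 = 5.9551
χ² = 5.2155 + 9.5055 + 5.2046 + 5.9551 = 25.8807 ≈ 25.881
Degrees of freedom = 4 − 1 = 3; critical value at α = 0.05 is 7.815.
Since 25.881 > 7.815, we reject the null hypothesis — the data do not fit the 9:3:3:1 ratio.

25.881; not consistent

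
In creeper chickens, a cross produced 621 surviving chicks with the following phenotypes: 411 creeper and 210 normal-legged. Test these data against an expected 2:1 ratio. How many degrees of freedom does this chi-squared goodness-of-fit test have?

A goodness-of-fit test with 2 phenotype classes has df = 2 − 1 = 1.

1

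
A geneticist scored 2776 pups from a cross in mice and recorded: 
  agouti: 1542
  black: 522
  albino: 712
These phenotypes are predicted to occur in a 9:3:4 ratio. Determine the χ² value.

0.715

Total ratio parts = 16. Expected numbers out of 2776:
  agouti: 2776 × 9/16 = 1561.5
  black: 2776 × 3/16 = 520.5
  albino: 2776 × 4/16 = 694
χ² = Σ (O − E)² / E
  agouti: (1542 − 1561.5)² / 1561.5 = 0.2435
  black: (522 − 520.5)² / 520.5 = 0.0043
  albino: (712 − 694)² / 694 = 0.4669
χ² = 0.2435 + 0.0043 + 0.4669 = 0.7147 ≈ 0.715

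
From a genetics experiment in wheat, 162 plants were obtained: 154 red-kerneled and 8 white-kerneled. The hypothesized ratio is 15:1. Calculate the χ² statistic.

Expected counts for N = 162 under a 15:1 ratio (total parts = 16):
  red-kerneled: 162 × 15/16 = 151.875
  white-kerneled: 162 × 1/16 = 10.125
χ² = Σ (O − E)² / E
  red-kerneled: (154 − 151.875)² / 151.875 = 0.0297
  white-kerneled: (8 − 10.125)² / 10.125 = 0.4460
χ² = 0.0297 + 0.4460 = 0.4757 ≈ 0.476

0.476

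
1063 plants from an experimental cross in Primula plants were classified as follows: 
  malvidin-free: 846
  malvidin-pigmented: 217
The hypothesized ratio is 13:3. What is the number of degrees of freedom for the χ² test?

1

A goodness-of-fit test with 2 phenotype classes has df = 2 − 1 = 1.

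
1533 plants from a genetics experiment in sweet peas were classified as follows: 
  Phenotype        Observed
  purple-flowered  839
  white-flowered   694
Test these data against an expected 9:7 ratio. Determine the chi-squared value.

1.441

Under the 9:7 hypothesis (Σ ratio = 16, N = 1533):
  purple-flowered: 1533 × 9/16 = 862.3125
  white-flowered: 1533 × 7/16 = 670.6875
χ² = Σ (O − E)² / E
  purple-flowered: (839 − 862.3125)² / 862.3125 = 0.6303
  white-flowered: (694 − 670.6875)² / 670.6875 = 0.8103
χ² = 0.6303 + 0.8103 = 1.4406 ≈ 1.441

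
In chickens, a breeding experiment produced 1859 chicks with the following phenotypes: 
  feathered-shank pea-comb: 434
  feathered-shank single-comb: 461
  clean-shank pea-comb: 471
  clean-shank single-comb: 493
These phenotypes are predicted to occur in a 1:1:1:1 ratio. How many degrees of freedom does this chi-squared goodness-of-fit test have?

3

A goodness-of-fit test with 4 phenotype classes has df = 4 − 1 = 3.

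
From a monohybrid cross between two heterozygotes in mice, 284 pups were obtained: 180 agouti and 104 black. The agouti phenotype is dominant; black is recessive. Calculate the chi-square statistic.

For a monohybrid cross between heterozygotes with complete dominance, the expected phenotypic ratio is 3:1.
The 3:1 ratio has 4 parts, so with N = 284 the expected counts are:
  agouti: 284 × 3/4 = 213
  black: 284 × 1/4 = 71
χ² = Σ (O − E)² / E
  agouti: (180 − 213)² / 213 = 5.1127
  black: (104 − 71)² / 71 = 15.3380
χ² = 5.1127 + 15.3380 = 20.4507 ≈ 20.451

20.451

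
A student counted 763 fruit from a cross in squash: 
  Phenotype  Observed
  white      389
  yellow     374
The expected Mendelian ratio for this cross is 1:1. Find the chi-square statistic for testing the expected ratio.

0.295

The 1:1 ratio has 2 parts, so with N = 763 the expected counts are:
  white: 763 × 1/2 = 381.5
  yellow: 763 × 1/2 = 381.5
χ² = Σ (O − E)² / E
  white: (389 − 381.5)² / 381.5 = 0.1474
  yellow: (374 − 381.5)² / 381.5 = 0.1474
χ² = 0.1474 + 0.1474 = 0.2948 ≈ 0.295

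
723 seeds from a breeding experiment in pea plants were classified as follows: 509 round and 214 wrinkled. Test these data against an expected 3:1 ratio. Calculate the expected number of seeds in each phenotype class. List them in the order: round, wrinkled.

Total ratio parts = 4. Expected numbers out of 723:
  round: 723 × 3/4 = 542.25
  wrinkled: 723 × 1/4 = 180.75

542.25, 180.75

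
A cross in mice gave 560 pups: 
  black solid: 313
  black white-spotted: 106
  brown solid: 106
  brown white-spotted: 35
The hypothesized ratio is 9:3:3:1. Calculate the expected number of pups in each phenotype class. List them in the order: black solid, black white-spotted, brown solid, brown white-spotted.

Expected counts for N = 560 under a 9:3:3:1 ratio (total parts = 16):
  black solid: 560 × 9/16 = 315
  black white-spotted: 560 × 3/16 = 105
  brown solid: 560 × 3/16 = 105
  brown white-spotted: 560 × 1/16 = 35

315, 105, 105, 35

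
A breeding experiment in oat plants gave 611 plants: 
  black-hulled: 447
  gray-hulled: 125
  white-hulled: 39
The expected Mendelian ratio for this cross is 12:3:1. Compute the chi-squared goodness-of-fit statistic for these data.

Under the 12:3:1 hypothesis (Σ ratio = 16, N = 611):
  black-hulled: 611 × 12/16 = 458.25
  gray-hulled: 611 × 3/16 = 114.5625
  white-hulled: 611 × 1/16 = 38.1875
χ² = Σ (O − E)² / E
  black-hulled: (447 − 458.25)² / 458.25 = 0.2762
  gray-hulled: (125 − 114.5625)² / 114.5625 = 0.9509
  white-hulled: (39 − 38.1875)² / 38.1875 = 0.0173
χ² = 0.2762 + 0.9509 + 0.0173 = 1.2444 ≈ 1.244

1.244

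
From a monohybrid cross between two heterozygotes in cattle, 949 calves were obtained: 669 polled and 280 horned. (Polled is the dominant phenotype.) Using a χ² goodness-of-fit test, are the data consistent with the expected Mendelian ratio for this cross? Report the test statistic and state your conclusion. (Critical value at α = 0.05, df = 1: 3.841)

For a monohybrid cross between heterozygotes with complete dominance, the expected phenotypic ratio is 3:1.
Expected counts for N = 949 under a 3:1 ratio (total parts = 4):
  polled: 949 × 3/4 = 711.75
  horned: 949 × 1/4 = 237.25
χ² = Σ (O − E)² / E
  polled: (669 − 711.75)² / 711.75 = 2.5677
  horned: (280 − 237.25)² / 237.25 = 7.7031
χ² = 2.5677 + 7.7031 = 10.2708 ≈ 10.271
Degrees of freedom = 2 − 1 = 1; critical value at α = 0.05 is 3.841.
Since 10.271 > 3.841, we reject the null hypothesis — the data do not fit the 3:1 ratio.

10.271; not consistent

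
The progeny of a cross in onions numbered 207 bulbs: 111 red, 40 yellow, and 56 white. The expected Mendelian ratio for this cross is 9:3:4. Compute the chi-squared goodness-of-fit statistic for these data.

The 9:3:4 ratio has 16 parts, so with N = 207 the expected counts are:
  red: 207 × 9/16 = 116.4375
  yellow: 207 × 3/16 = 38.8125
  white: 207 × 4/16 = 51.75
χ² = Σ (O − E)² / E
  red: (111 − 116.4375)² / 116.4375 = 0.2539
  yellow: (40 − 38.8125)² / 38.8125 = 0.0363
  white: (56 − 51.75)² / 51.75 = 0.3490
χ² = 0.2539 + 0.0363 + 0.3490 = 0.6392 ≈ 0.639

0.639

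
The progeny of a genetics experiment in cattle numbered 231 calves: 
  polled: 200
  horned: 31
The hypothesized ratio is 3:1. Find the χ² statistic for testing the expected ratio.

16.521

Total ratio parts = 4. Expected numbers out of 231:
  polled: 231 × 3/4 = 173.25
  horned: 231 × 1/4 = 57.75
χ² = Σ (O − E)² / E
  polled: (200 − 173.25)² / 173.25 = 4.1302
  horned: (31 − 57.75)² / 57.75 = 12.3907
χ² = 4.1302 + 12.3907 = 16.5209 ≈ 16.521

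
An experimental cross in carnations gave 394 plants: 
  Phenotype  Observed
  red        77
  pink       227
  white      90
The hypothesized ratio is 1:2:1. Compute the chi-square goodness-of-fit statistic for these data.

Expected counts for N = 394 under a 1:2:1 ratio (total parts = 4):
  red: 394 × 1/4 = 98.5
  pink: 394 × 2/4 = 197
  white: 394 × 1/4 = 98.5
χ² = Σ (O − E)² / E
  red: (77 − 98.5)² / 98.5 = 4.6929
  pink: (227 − 197)² / 197 = 4.5685
  white: (90 − 98.5)² / 98.5 = 0.7335
χ² = 4.6929 + 4.5685 + 0.7335 = 9.9949 ≈ 9.995

9.995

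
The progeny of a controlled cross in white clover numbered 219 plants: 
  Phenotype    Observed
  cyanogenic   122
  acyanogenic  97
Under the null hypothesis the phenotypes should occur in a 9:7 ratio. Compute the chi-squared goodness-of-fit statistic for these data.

Under the 9:7 hypothesis (Σ ratio = 16, N = 219):
  cyanogenic: 219 × 9/16 = 123.1875
  acyanogenic: 219 × 7/16 = 95.8125
χ² = Σ (O − E)² / E
  cyanogenic: (122 − 123.1875)² / 123.1875 = 0.0114
  acyanogenic: (97 − 95.8125)² / 95.8125 = 0.0147
χ² = 0.0114 + 0.0147 = 0.0261 ≈ 0.026

0.026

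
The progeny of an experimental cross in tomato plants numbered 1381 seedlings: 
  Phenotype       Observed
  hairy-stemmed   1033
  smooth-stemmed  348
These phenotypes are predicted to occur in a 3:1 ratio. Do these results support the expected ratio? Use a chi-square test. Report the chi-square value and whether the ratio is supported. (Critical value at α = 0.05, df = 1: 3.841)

Expected counts for N = 1381 under a 3:1 ratio (total parts = 4):
  hairy-stemmed: 1381 × 3/4 = 1035.75
  smooth-stemmed: 1381 × 1/4 = 345.25
χ² = Σ (O − E)² / E
  hairy-stemmed: (1033 − 1035.75)² / 1035.75 = 0.0073
  smooth-stemmed: (348 − 345.25)² / 345.25 = 0.0219
χ² = 0.0073 + 0.0219 = 0.0292 ≈ 0.029
Degrees of freedom = 2 − 1 = 1; critical value at α = 0.05 is 3.841.
Since 0.029 < 3.841, we fail to reject the null hypothesis — the data are consistent with the 3:1 ratio.

0.029; consistent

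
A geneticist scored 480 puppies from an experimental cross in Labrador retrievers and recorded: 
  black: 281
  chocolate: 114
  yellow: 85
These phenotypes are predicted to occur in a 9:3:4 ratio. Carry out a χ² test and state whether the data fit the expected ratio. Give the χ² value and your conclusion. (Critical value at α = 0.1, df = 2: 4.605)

17.056; not consistent

Total ratio parts = 16. Expected numbers out of 480:
  black: 480 × 9/16 = 270
  chocolate: 480 × 3/16 = 90
  yellow: 480 × 4/16 = 120
χ² = Σ (O − E)² / E
  black: (281 − 270)² / 270 = 0.4481
  chocolate: (114 − 90)² / 90 = 6.4000
  yellow: (85 − 120)² / 120 = 10.2083
χ² = 0.4481 + 6.4000 + 10.2083 = 17.0564 ≈ 17.056
Degrees of freedom = 3 − 1 = 2; critical value at α = 0.1 is 4.605.
Since 17.056 > 4.605, we reject the null hypothesis — the data do not fit the 9:3:4 ratio.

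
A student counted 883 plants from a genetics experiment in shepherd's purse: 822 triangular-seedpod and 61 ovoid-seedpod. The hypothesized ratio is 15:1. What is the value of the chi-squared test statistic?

The 15:1 ratio has 16 parts, so with N = 883 the expected counts are:
  triangular-seedpod: 883 × 15/16 = 827.8125
  ovoid-seedpod: 883 × 1/16 = 55.1875
χ² = Σ (O − E)² / E
  triangular-seedpod: (822 − 827.8125)² / 827.8125 = 0.0408
  ovoid-seedpod: (61 − 55.1875)² / 55.1875 = 0.6122
χ² = 0.0408 + 0.6122 = 0.653

0.653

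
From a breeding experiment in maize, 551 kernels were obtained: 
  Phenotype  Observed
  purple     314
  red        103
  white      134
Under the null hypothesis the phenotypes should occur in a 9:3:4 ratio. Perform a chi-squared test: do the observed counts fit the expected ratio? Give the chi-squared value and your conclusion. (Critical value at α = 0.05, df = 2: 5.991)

0.156; consistent

Expected counts for N = 551 under a 9:3:4 ratio (total parts = 16):
  purple: 551 × 9/16 = 309.9375
  red: 551 × 3/16 = 103.3125
  white: 551 × 4/16 = 137.75
χ² = Σ (O − E)² / E
  purple: (314 − 309.9375)² / 309.9375 = 0.0532
  red: (103 − 103.3125)² / 103.3125 = 0.0009
  white: (134 − 137.75)² / 137.75 = 0.1021
χ² = 0.0532 + 0.0009 + 0.1021 = 0.1562 ≈ 0.156
Degrees of freedom = 3 − 1 = 2; critical value at α = 0.05 is 5.991.
Since 0.156 < 5.991, we fail to reject the null hypothesis — the data are consistent with the 9:3:4 ratio.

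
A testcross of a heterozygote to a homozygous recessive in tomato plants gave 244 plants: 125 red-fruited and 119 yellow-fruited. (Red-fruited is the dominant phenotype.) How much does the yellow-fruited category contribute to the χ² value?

0.074

A testcross of a heterozygote (Aa × aa) gives a 1:1 phenotypic ratio.
Expected counts for N = 244 under a 1:1 ratio (total parts = 2):
  red-fruited: 244 × 1/2 = 122
  yellow-fruited: 244 × 1/2 = 122
Contribution of yellow-fruited: (119 − 122)² / 122 = 0.0738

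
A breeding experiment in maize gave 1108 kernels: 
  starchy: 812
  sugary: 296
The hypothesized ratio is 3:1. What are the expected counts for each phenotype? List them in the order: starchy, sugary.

831, 277

The 3:1 ratio has 4 parts, so with N = 1108 the expected counts are:
  starchy: 1108 × 3/4 = 831
  sugary: 1108 × 1/4 = 277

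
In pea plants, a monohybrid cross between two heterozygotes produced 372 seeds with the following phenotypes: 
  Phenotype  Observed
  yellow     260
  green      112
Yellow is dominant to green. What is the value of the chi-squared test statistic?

5.176

For a monohybrid cross between heterozygotes with complete dominance, the expected phenotypic ratio is 3:1.
Total ratio parts = 4. Expected numbers out of 372:
  yellow: 372 × 3/4 = 279
  green: 372 × 1/4 = 93
χ² = Σ (O − E)² / E
  yellow: (260 − 279)² / 279 = 1.2939
  green: (112 − 93)² / 93 = 3.8817
χ² = 1.2939 + 3.8817 = 5.1756 ≈ 5.176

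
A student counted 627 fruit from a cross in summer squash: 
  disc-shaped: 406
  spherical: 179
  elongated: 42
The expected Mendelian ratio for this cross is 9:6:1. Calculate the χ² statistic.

Expected counts for N = 627 under a 9:6:1 ratio (total parts = 16):
  disc-shaped: 627 × 9/16 = 352.6875
  spherical: 627 × 6/16 = 235.125
  elongated: 627 × 1/16 = 39.1875
χ² = Σ (O − E)² / E
  disc-shaped: (406 − 352.6875)² / 352.6875 = 8.0588
  spherical: (179 − 235.125)² / 235.125 = 13.3972
  elongated: (42 − 39.1875)² / 39.1875 = 0.2019
χ² = 8.0588 + 13.3972 + 0.2019 = 21.6579 ≈ 21.658

21.658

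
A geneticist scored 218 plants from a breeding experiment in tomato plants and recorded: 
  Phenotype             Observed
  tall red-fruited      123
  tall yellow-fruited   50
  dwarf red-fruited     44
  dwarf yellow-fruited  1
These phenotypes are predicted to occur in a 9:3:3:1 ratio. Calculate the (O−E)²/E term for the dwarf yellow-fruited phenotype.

11.698

Expected counts for N = 218 under a 9:3:3:1 ratio (total parts = 16):
  tall red-fruited: 218 × 9/16 = 122.625
  tall yellow-fruited: 218 × 3/16 = 40.875
  dwarf red-fruited: 218 × 3/16 = 40.875
  dwarf yellow-fruited: 218 × 1/16 = 13.625
Contribution of dwarf yellow-fruited: (1 − 13.625)² / 13.625 = 11.6984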